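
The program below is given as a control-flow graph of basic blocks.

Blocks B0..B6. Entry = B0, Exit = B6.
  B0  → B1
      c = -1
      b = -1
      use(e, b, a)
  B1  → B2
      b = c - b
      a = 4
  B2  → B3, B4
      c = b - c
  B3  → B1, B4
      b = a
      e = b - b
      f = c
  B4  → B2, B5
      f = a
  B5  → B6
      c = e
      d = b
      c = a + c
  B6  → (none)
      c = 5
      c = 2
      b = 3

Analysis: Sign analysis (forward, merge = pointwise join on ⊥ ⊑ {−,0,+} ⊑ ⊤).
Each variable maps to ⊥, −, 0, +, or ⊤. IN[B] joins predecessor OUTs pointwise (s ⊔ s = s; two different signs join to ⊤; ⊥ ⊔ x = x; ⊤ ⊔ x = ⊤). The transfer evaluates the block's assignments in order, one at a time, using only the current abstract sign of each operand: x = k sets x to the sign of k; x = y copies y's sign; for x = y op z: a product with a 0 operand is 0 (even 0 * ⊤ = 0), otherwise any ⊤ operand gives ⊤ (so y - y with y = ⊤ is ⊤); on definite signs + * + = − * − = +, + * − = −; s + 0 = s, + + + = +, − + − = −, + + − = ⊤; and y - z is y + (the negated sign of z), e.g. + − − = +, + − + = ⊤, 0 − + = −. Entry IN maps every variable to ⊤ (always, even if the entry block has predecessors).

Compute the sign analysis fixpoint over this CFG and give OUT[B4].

Answer: {a: +, b: ⊤, c: ⊤, d: ⊤, e: ⊤, f: +}

Derivation:
Converged values:
  B0: | IN=(all ⊤) | OUT={b:-, c:-; rest ⊤}
  B1: | IN=(all ⊤) | OUT={a:+; rest ⊤}
  B2: | IN={a:+; rest ⊤} | OUT={a:+; rest ⊤}
  B3: | IN={a:+; rest ⊤} | OUT={a:+, b:+; rest ⊤}
  B4: | IN={a:+; rest ⊤} | OUT={a:+, f:+; rest ⊤}
  B5: | IN={a:+, f:+; rest ⊤} | OUT={a:+, f:+; rest ⊤}
  B6: | IN={a:+, f:+; rest ⊤} | OUT={a:+, b:+, c:+, f:+; rest ⊤}

Merge at B4: IN[B4] = OUT[B2] ⊔ OUT[B3] = {a: +, b: ⊤, c: ⊤, d: ⊤, e: ⊤, f: ⊤}
Applying B4's transfer function to that IN value gives OUT[B4] (row B4 above).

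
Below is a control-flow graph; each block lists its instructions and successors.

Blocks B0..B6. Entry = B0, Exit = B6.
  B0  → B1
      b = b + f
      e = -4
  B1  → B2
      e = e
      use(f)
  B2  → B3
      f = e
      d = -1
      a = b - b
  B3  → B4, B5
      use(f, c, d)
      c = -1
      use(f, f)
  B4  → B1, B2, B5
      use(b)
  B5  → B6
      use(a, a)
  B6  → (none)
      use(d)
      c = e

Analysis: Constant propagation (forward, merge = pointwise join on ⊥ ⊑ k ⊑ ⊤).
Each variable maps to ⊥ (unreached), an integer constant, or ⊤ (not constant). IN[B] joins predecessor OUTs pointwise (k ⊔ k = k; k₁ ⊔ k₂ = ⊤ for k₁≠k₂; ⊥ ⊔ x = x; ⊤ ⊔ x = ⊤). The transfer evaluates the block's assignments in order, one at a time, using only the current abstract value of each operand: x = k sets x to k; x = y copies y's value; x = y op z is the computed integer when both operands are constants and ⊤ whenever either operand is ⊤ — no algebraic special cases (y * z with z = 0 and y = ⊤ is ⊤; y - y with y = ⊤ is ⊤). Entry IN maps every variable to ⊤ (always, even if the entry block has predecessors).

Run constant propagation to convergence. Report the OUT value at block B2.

Converged values:
  B0:   IN=(all ⊤)   OUT={e:-4; rest ⊤}
  B1:   IN={e:-4; rest ⊤}   OUT={e:-4; rest ⊤}
  B2:   IN={e:-4; rest ⊤}   OUT={d:-1, e:-4, f:-4; rest ⊤}
  B3:   IN={d:-1, e:-4, f:-4; rest ⊤}   OUT={c:-1, d:-1, e:-4, f:-4; rest ⊤}
  B4:   IN={c:-1, d:-1, e:-4, f:-4; rest ⊤}   OUT={c:-1, d:-1, e:-4, f:-4; rest ⊤}
  B5:   IN={c:-1, d:-1, e:-4, f:-4; rest ⊤}   OUT={c:-1, d:-1, e:-4, f:-4; rest ⊤}
  B6:   IN={c:-1, d:-1, e:-4, f:-4; rest ⊤}   OUT={c:-4, d:-1, e:-4, f:-4; rest ⊤}

Merge at B2: IN[B2] = OUT[B1] ⊔ OUT[B4] = {a: ⊤, b: ⊤, c: ⊤, d: ⊤, e: -4, f: ⊤}
Applying B2's transfer function to that IN value gives OUT[B2] (row B2 above).

Answer: {a: ⊤, b: ⊤, c: ⊤, d: -1, e: -4, f: -4}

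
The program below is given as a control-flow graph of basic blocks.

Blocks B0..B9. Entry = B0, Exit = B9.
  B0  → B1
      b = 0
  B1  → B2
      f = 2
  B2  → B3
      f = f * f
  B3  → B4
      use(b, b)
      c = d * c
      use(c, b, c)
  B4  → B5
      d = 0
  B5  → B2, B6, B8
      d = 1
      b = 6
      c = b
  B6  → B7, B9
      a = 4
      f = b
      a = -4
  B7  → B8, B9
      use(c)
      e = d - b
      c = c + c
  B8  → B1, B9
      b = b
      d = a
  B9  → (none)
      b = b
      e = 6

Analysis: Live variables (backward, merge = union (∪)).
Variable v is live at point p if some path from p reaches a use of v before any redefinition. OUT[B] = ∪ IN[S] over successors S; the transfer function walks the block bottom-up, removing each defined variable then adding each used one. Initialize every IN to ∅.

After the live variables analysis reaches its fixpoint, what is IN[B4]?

Fixpoint table:
  B0:   IN={a, c, d}   OUT={a, b, c, d}
  B1:   IN={a, b, c, d}   OUT={a, b, c, d, f}
  B2:   IN={a, b, c, d, f}   OUT={a, b, c, d, f}
  B3:   IN={a, b, c, d, f}   OUT={a, f}
  B4:   IN={a, f}   OUT={a, f}
  B5:   IN={a, f}   OUT={a, b, c, d, f}
  B6:   IN={b, c, d}   OUT={a, b, c, d}
  B7:   IN={a, b, c, d}   OUT={a, b, c}
  B8:   IN={a, b, c}   OUT={a, b, c, d}
  B9:   IN={b}   OUT={}

Merge at B4: OUT[B4] = IN[B5] = {a, f}
Applying B4's transfer function to that OUT value gives IN[B4] (row B4 above).

Answer: {a, f}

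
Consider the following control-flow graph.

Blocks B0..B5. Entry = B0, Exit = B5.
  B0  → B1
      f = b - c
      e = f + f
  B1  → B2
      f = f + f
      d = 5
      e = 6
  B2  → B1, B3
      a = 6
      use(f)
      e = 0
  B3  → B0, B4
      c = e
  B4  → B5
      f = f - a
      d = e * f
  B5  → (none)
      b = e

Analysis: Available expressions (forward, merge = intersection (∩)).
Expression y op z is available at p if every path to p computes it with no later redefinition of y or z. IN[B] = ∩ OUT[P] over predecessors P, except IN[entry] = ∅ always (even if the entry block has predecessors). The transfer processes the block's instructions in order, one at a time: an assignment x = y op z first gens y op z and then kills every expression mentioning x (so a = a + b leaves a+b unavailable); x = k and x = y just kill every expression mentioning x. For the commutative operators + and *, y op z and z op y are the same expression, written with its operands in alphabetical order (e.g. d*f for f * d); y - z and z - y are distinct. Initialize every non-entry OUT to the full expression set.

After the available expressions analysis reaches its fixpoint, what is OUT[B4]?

Per-block solution:
  B0:   IN={}   OUT={b-c, f+f}
  B1:   IN={b-c}   OUT={b-c}
  B2:   IN={b-c}   OUT={b-c}
  B3:   IN={b-c}   OUT={}
  B4:   IN={}   OUT={e*f}
  B5:   IN={e*f}   OUT={e*f}

Merge at B4: IN[B4] = OUT[B3] = {}
Applying B4's transfer function to that IN value gives OUT[B4] (row B4 above).

Answer: {e*f}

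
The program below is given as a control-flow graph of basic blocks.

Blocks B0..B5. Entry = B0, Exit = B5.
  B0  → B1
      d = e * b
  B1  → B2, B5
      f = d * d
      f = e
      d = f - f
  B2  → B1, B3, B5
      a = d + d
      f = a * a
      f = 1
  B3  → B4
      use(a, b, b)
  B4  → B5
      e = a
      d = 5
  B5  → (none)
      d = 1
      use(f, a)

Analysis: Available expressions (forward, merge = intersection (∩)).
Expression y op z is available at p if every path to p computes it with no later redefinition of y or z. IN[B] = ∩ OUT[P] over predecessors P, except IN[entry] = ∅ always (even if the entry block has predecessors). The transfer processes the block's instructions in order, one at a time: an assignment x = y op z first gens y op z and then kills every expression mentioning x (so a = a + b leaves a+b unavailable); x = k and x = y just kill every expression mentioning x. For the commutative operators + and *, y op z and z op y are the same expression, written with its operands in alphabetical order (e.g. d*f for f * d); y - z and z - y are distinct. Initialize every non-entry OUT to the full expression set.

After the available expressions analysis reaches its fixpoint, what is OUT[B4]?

Fixpoint table:
  B0: | IN={} | OUT={b*e}
  B1: | IN={b*e} | OUT={b*e, f-f}
  B2: | IN={b*e, f-f} | OUT={a*a, b*e, d+d}
  B3: | IN={a*a, b*e, d+d} | OUT={a*a, b*e, d+d}
  B4: | IN={a*a, b*e, d+d} | OUT={a*a}
  B5: | IN={} | OUT={}

Merge at B4: IN[B4] = OUT[B3] = {a*a, b*e, d+d}
Applying B4's transfer function to that IN value gives OUT[B4] (row B4 above).

Answer: {a*a}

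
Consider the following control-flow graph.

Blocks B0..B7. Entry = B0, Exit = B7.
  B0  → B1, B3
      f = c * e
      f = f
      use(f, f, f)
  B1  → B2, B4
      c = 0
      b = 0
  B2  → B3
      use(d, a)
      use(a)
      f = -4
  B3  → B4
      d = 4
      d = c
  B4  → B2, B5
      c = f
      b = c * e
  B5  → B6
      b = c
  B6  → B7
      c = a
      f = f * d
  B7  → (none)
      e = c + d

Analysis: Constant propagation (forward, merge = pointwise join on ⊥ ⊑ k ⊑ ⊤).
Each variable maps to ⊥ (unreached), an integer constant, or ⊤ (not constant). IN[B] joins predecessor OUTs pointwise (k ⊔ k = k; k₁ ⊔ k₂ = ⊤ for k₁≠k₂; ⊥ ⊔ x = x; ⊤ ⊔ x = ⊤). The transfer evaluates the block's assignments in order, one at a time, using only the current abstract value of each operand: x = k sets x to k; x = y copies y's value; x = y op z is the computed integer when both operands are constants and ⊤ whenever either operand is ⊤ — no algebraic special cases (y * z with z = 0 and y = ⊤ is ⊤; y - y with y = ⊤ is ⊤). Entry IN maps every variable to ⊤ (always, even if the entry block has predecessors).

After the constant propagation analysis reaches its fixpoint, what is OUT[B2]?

Per-block solution:
  B0:   IN=(all ⊤)   OUT=(all ⊤)
  B1:   IN=(all ⊤)   OUT={b:0, c:0; rest ⊤}
  B2:   IN=(all ⊤)   OUT={f:-4; rest ⊤}
  B3:   IN=(all ⊤)   OUT=(all ⊤)
  B4:   IN=(all ⊤)   OUT=(all ⊤)
  B5:   IN=(all ⊤)   OUT=(all ⊤)
  B6:   IN=(all ⊤)   OUT=(all ⊤)
  B7:   IN=(all ⊤)   OUT=(all ⊤)

Merge at B2: IN[B2] = OUT[B1] ⊔ OUT[B4] = {a: ⊤, b: ⊤, c: ⊤, d: ⊤, e: ⊤, f: ⊤}
Applying B2's transfer function to that IN value gives OUT[B2] (row B2 above).

Answer: {a: ⊤, b: ⊤, c: ⊤, d: ⊤, e: ⊤, f: -4}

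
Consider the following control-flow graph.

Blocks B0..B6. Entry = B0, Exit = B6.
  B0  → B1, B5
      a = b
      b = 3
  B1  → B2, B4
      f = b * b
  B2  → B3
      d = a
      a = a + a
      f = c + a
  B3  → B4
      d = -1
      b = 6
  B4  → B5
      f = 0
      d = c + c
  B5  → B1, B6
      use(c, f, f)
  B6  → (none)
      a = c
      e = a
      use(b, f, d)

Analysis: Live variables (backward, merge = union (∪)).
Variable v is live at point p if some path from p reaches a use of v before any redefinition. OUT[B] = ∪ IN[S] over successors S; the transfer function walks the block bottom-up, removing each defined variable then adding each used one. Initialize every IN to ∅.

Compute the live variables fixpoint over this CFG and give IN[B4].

Converged values:
  B0:  IN={b, c, d, f}  OUT={a, b, c, d, f}
  B1:  IN={a, b, c}  OUT={a, b, c}
  B2:  IN={a, c}  OUT={a, c}
  B3:  IN={a, c}  OUT={a, b, c}
  B4:  IN={a, b, c}  OUT={a, b, c, d, f}
  B5:  IN={a, b, c, d, f}  OUT={a, b, c, d, f}
  B6:  IN={b, c, d, f}  OUT={}

Merge at B4: OUT[B4] = IN[B5] = {a, b, c, d, f}
Applying B4's transfer function to that OUT value gives IN[B4] (row B4 above).

Answer: {a, b, c}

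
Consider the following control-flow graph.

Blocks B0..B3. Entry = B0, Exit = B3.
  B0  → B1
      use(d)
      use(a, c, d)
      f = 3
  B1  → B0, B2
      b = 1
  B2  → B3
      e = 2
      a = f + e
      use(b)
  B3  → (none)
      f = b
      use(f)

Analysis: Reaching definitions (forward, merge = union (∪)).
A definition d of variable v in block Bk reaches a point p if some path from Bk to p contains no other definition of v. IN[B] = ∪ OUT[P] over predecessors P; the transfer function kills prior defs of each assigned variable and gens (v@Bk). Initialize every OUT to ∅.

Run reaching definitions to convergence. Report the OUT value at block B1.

Fixpoint table:
  B0: | IN={b@B1, f@B0} | OUT={b@B1, f@B0}
  B1: | IN={b@B1, f@B0} | OUT={b@B1, f@B0}
  B2: | IN={b@B1, f@B0} | OUT={a@B2, b@B1, e@B2, f@B0}
  B3: | IN={a@B2, b@B1, e@B2, f@B0} | OUT={a@B2, b@B1, e@B2, f@B3}

Merge at B1: IN[B1] = OUT[B0] = {b@B1, f@B0}
Applying B1's transfer function to that IN value gives OUT[B1] (row B1 above).

Answer: {b@B1, f@B0}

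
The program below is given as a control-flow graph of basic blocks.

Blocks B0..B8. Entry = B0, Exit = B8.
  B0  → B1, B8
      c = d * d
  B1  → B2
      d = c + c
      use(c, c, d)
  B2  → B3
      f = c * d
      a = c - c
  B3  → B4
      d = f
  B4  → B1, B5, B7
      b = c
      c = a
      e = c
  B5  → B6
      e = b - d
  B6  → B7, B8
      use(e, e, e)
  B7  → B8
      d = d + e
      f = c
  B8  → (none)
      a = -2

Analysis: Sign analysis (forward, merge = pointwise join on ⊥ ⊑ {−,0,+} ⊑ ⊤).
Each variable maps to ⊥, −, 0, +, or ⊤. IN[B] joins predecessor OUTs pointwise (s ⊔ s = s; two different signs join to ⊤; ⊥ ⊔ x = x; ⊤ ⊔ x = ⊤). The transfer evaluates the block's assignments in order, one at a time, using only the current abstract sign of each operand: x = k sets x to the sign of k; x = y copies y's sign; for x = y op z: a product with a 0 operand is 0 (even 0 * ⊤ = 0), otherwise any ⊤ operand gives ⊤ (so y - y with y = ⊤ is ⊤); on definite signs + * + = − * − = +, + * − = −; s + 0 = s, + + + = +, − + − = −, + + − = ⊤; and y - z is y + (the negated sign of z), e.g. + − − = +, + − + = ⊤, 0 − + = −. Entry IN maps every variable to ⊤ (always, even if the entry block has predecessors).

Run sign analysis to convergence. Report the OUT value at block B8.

Answer: {a: -, b: ⊤, c: ⊤, d: ⊤, e: ⊤, f: ⊤}

Trace:
Per-block solution:
  B0: | IN=(all ⊤) | OUT=(all ⊤)
  B1: | IN=(all ⊤) | OUT=(all ⊤)
  B2: | IN=(all ⊤) | OUT=(all ⊤)
  B3: | IN=(all ⊤) | OUT=(all ⊤)
  B4: | IN=(all ⊤) | OUT=(all ⊤)
  B5: | IN=(all ⊤) | OUT=(all ⊤)
  B6: | IN=(all ⊤) | OUT=(all ⊤)
  B7: | IN=(all ⊤) | OUT=(all ⊤)
  B8: | IN=(all ⊤) | OUT={a:-; rest ⊤}

Merge at B8: IN[B8] = OUT[B0] ⊔ OUT[B6] ⊔ OUT[B7] = {a: ⊤, b: ⊤, c: ⊤, d: ⊤, e: ⊤, f: ⊤}
Applying B8's transfer function to that IN value gives OUT[B8] (row B8 above).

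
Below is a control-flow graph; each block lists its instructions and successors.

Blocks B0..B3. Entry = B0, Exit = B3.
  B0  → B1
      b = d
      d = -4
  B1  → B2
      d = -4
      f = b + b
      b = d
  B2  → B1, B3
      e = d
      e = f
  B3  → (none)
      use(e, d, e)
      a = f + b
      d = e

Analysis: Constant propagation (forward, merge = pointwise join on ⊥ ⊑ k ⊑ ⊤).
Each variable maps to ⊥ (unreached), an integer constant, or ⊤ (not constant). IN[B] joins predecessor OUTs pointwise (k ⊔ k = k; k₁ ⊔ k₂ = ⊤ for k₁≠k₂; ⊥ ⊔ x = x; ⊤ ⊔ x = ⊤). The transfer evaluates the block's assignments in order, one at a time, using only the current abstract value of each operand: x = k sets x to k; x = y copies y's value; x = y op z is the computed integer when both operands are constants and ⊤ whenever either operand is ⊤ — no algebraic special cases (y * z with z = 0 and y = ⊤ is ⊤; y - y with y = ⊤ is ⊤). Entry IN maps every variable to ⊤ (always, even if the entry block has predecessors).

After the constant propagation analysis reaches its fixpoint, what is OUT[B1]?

Answer: {a: ⊤, b: -4, c: ⊤, d: -4, e: ⊤, f: ⊤}

Trace:
Converged values:
  B0:   IN=(all ⊤)   OUT={d:-4; rest ⊤}
  B1:   IN={d:-4; rest ⊤}   OUT={b:-4, d:-4; rest ⊤}
  B2:   IN={b:-4, d:-4; rest ⊤}   OUT={b:-4, d:-4; rest ⊤}
  B3:   IN={b:-4, d:-4; rest ⊤}   OUT={b:-4; rest ⊤}

Merge at B1: IN[B1] = OUT[B0] ⊔ OUT[B2] = {a: ⊤, b: ⊤, c: ⊤, d: -4, e: ⊤, f: ⊤}
Applying B1's transfer function to that IN value gives OUT[B1] (row B1 above).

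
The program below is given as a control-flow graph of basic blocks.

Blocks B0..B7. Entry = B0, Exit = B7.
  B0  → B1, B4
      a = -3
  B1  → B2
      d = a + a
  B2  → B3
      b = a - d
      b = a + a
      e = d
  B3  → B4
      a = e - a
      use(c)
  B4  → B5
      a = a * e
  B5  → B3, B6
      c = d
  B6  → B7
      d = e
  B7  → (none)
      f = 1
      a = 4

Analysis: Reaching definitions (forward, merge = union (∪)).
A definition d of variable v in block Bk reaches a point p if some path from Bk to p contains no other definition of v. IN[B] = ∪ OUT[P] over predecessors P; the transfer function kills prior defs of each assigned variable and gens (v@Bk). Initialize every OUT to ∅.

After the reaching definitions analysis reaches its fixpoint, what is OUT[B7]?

Answer: {a@B7, b@B2, c@B5, d@B6, e@B2, f@B7}

Trace:
Per-block solution:
  B0:  IN={}  OUT={a@B0}
  B1:  IN={a@B0}  OUT={a@B0, d@B1}
  B2:  IN={a@B0, d@B1}  OUT={a@B0, b@B2, d@B1, e@B2}
  B3:  IN={a@B0, a@B4, b@B2, c@B5, d@B1, e@B2}  OUT={a@B3, b@B2, c@B5, d@B1, e@B2}
  B4:  IN={a@B0, a@B3, b@B2, c@B5, d@B1, e@B2}  OUT={a@B4, b@B2, c@B5, d@B1, e@B2}
  B5:  IN={a@B4, b@B2, c@B5, d@B1, e@B2}  OUT={a@B4, b@B2, c@B5, d@B1, e@B2}
  B6:  IN={a@B4, b@B2, c@B5, d@B1, e@B2}  OUT={a@B4, b@B2, c@B5, d@B6, e@B2}
  B7:  IN={a@B4, b@B2, c@B5, d@B6, e@B2}  OUT={a@B7, b@B2, c@B5, d@B6, e@B2, f@B7}

Merge at B7: IN[B7] = OUT[B6] = {a@B4, b@B2, c@B5, d@B6, e@B2}
Applying B7's transfer function to that IN value gives OUT[B7] (row B7 above).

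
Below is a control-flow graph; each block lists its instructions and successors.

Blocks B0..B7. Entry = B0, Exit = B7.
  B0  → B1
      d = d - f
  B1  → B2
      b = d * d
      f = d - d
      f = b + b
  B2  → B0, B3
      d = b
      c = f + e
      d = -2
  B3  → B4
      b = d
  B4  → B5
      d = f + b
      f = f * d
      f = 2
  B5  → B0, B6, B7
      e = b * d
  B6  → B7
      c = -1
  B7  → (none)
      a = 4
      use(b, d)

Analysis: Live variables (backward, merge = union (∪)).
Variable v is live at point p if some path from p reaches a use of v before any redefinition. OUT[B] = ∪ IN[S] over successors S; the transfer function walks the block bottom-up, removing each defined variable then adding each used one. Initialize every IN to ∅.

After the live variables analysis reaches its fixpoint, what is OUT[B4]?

Answer: {b, d, f}

Trace:
Converged values:
  B0:  IN={d, e, f}  OUT={d, e}
  B1:  IN={d, e}  OUT={b, e, f}
  B2:  IN={b, e, f}  OUT={d, e, f}
  B3:  IN={d, f}  OUT={b, f}
  B4:  IN={b, f}  OUT={b, d, f}
  B5:  IN={b, d, f}  OUT={b, d, e, f}
  B6:  IN={b, d}  OUT={b, d}
  B7:  IN={b, d}  OUT={}

Merge at B4: OUT[B4] = IN[B5] = {b, d, f}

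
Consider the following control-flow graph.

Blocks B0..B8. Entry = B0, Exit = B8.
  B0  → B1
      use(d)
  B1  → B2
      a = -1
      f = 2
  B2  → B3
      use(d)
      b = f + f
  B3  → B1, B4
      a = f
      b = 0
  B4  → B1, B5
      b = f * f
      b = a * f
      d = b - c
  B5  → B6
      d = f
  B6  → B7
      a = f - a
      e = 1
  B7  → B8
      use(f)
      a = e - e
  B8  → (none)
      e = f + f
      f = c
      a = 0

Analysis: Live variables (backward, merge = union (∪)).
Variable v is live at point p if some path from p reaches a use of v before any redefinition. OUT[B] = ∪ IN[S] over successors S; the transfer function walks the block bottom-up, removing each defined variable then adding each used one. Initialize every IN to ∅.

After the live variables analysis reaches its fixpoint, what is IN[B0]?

Answer: {c, d}

Trace:
Fixpoint table:
  B0: | IN={c, d} | OUT={c, d}
  B1: | IN={c, d} | OUT={c, d, f}
  B2: | IN={c, d, f} | OUT={c, d, f}
  B3: | IN={c, d, f} | OUT={a, c, d, f}
  B4: | IN={a, c, f} | OUT={a, c, d, f}
  B5: | IN={a, c, f} | OUT={a, c, f}
  B6: | IN={a, c, f} | OUT={c, e, f}
  B7: | IN={c, e, f} | OUT={c, f}
  B8: | IN={c, f} | OUT={}

Merge at B0: OUT[B0] = IN[B1] = {c, d}
Applying B0's transfer function to that OUT value gives IN[B0] (row B0 above).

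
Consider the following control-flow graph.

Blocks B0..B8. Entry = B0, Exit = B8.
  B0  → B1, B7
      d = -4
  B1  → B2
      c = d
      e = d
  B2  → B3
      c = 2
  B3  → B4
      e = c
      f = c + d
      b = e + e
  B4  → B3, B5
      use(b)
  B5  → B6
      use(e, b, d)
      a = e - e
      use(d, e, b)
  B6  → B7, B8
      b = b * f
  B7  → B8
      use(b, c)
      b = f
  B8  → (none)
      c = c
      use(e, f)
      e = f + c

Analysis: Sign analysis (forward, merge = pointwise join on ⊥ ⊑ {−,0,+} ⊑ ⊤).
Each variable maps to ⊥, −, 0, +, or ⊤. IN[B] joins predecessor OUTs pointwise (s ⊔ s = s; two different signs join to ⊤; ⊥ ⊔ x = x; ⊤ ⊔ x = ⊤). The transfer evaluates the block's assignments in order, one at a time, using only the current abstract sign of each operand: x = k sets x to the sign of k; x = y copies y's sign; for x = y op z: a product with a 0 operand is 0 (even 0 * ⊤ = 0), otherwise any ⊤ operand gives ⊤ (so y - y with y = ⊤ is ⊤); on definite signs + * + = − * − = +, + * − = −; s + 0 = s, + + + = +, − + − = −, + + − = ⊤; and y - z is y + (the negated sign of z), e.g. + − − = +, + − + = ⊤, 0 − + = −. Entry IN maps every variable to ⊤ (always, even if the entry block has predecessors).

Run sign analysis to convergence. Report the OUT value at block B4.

Fixpoint table:
  B0:  IN=(all ⊤)  OUT={d:-; rest ⊤}
  B1:  IN={d:-; rest ⊤}  OUT={c:-, d:-, e:-; rest ⊤}
  B2:  IN={c:-, d:-, e:-; rest ⊤}  OUT={c:+, d:-, e:-; rest ⊤}
  B3:  IN={c:+, d:-; rest ⊤}  OUT={b:+, c:+, d:-, e:+; rest ⊤}
  B4:  IN={b:+, c:+, d:-, e:+; rest ⊤}  OUT={b:+, c:+, d:-, e:+; rest ⊤}
  B5:  IN={b:+, c:+, d:-, e:+; rest ⊤}  OUT={b:+, c:+, d:-, e:+; rest ⊤}
  B6:  IN={b:+, c:+, d:-, e:+; rest ⊤}  OUT={c:+, d:-, e:+; rest ⊤}
  B7:  IN={d:-; rest ⊤}  OUT={d:-; rest ⊤}
  B8:  IN={d:-; rest ⊤}  OUT={d:-; rest ⊤}

Merge at B4: IN[B4] = OUT[B3] = {a: ⊤, b: +, c: +, d: -, e: +, f: ⊤}
Applying B4's transfer function to that IN value gives OUT[B4] (row B4 above).

Answer: {a: ⊤, b: +, c: +, d: -, e: +, f: ⊤}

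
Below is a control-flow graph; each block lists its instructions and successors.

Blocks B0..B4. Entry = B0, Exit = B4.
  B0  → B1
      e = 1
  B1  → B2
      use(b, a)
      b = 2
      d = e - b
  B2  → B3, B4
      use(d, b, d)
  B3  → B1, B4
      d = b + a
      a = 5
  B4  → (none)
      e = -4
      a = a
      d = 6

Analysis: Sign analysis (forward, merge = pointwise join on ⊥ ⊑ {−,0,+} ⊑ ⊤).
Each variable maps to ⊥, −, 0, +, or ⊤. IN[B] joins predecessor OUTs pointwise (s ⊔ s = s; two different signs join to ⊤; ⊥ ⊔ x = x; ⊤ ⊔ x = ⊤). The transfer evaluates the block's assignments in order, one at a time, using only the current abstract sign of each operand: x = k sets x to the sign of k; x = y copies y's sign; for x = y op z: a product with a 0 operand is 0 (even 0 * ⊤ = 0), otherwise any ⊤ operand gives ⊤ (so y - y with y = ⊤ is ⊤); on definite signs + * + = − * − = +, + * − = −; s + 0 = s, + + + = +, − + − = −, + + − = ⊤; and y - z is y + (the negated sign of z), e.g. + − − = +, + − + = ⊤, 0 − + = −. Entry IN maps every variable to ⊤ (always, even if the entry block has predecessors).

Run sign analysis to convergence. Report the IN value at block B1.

Per-block solution:
  B0:  IN=(all ⊤)  OUT={e:+; rest ⊤}
  B1:  IN={e:+; rest ⊤}  OUT={b:+, e:+; rest ⊤}
  B2:  IN={b:+, e:+; rest ⊤}  OUT={b:+, e:+; rest ⊤}
  B3:  IN={b:+, e:+; rest ⊤}  OUT={a:+, b:+, e:+; rest ⊤}
  B4:  IN={b:+, e:+; rest ⊤}  OUT={b:+, d:+, e:-; rest ⊤}

Merge at B1: IN[B1] = OUT[B0] ⊔ OUT[B3] = {a: ⊤, b: ⊤, c: ⊤, d: ⊤, e: +, f: ⊤}

Answer: {a: ⊤, b: ⊤, c: ⊤, d: ⊤, e: +, f: ⊤}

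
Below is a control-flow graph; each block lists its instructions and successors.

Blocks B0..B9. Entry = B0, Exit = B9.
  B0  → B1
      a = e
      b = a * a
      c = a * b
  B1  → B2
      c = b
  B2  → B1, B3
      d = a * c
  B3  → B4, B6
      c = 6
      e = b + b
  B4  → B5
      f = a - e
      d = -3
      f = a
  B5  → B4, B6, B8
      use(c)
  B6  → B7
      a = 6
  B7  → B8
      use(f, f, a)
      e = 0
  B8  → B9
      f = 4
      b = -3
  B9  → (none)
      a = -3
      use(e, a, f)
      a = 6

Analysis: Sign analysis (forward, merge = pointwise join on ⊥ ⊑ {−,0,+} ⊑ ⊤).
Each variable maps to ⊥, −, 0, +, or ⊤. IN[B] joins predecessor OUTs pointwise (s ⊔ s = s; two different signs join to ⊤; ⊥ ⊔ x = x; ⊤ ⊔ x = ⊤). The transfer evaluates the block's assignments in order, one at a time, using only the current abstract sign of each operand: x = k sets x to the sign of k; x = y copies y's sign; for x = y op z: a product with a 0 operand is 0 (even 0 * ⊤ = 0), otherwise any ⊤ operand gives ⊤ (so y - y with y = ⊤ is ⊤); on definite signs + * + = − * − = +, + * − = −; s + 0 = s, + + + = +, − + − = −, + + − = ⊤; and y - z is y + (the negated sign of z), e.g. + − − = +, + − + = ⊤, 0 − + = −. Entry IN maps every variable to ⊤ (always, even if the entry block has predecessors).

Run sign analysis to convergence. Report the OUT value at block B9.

Fixpoint table:
  B0:   IN=(all ⊤)   OUT=(all ⊤)
  B1:   IN=(all ⊤)   OUT=(all ⊤)
  B2:   IN=(all ⊤)   OUT=(all ⊤)
  B3:   IN=(all ⊤)   OUT={c:+; rest ⊤}
  B4:   IN={c:+; rest ⊤}   OUT={c:+, d:-; rest ⊤}
  B5:   IN={c:+, d:-; rest ⊤}   OUT={c:+, d:-; rest ⊤}
  B6:   IN={c:+; rest ⊤}   OUT={a:+, c:+; rest ⊤}
  B7:   IN={a:+, c:+; rest ⊤}   OUT={a:+, c:+, e:0; rest ⊤}
  B8:   IN={c:+; rest ⊤}   OUT={b:-, c:+, f:+; rest ⊤}
  B9:   IN={b:-, c:+, f:+; rest ⊤}   OUT={a:+, b:-, c:+, f:+; rest ⊤}

Merge at B9: IN[B9] = OUT[B8] = {a: ⊤, b: -, c: +, d: ⊤, e: ⊤, f: +}
Applying B9's transfer function to that IN value gives OUT[B9] (row B9 above).

Answer: {a: +, b: -, c: +, d: ⊤, e: ⊤, f: +}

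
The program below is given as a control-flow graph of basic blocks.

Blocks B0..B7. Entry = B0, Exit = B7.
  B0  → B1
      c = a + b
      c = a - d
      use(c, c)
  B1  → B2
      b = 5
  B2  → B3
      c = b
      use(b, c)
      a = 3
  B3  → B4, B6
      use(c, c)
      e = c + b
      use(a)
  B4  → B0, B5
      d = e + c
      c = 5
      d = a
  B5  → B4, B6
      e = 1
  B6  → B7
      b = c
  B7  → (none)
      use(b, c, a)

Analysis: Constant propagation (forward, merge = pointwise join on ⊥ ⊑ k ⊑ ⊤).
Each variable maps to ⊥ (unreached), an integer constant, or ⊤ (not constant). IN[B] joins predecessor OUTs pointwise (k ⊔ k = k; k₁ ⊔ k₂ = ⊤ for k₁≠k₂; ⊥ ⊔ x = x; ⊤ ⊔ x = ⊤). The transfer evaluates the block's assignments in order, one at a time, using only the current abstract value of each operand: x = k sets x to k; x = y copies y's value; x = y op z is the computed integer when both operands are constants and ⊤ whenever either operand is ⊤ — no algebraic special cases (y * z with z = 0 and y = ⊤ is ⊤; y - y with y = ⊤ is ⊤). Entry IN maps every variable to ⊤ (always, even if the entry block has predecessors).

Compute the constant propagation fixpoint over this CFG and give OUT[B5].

Per-block solution:
  B0:  IN=(all ⊤)  OUT=(all ⊤)
  B1:  IN=(all ⊤)  OUT={b:5; rest ⊤}
  B2:  IN={b:5; rest ⊤}  OUT={a:3, b:5, c:5; rest ⊤}
  B3:  IN={a:3, b:5, c:5; rest ⊤}  OUT={a:3, b:5, c:5, e:10; rest ⊤}
  B4:  IN={a:3, b:5, c:5; rest ⊤}  OUT={a:3, b:5, c:5, d:3; rest ⊤}
  B5:  IN={a:3, b:5, c:5, d:3; rest ⊤}  OUT={a:3, b:5, c:5, d:3, e:1; rest ⊤}
  B6:  IN={a:3, b:5, c:5; rest ⊤}  OUT={a:3, b:5, c:5; rest ⊤}
  B7:  IN={a:3, b:5, c:5; rest ⊤}  OUT={a:3, b:5, c:5; rest ⊤}

Merge at B5: IN[B5] = OUT[B4] = {a: 3, b: 5, c: 5, d: 3, e: ⊤, f: ⊤}
Applying B5's transfer function to that IN value gives OUT[B5] (row B5 above).

Answer: {a: 3, b: 5, c: 5, d: 3, e: 1, f: ⊤}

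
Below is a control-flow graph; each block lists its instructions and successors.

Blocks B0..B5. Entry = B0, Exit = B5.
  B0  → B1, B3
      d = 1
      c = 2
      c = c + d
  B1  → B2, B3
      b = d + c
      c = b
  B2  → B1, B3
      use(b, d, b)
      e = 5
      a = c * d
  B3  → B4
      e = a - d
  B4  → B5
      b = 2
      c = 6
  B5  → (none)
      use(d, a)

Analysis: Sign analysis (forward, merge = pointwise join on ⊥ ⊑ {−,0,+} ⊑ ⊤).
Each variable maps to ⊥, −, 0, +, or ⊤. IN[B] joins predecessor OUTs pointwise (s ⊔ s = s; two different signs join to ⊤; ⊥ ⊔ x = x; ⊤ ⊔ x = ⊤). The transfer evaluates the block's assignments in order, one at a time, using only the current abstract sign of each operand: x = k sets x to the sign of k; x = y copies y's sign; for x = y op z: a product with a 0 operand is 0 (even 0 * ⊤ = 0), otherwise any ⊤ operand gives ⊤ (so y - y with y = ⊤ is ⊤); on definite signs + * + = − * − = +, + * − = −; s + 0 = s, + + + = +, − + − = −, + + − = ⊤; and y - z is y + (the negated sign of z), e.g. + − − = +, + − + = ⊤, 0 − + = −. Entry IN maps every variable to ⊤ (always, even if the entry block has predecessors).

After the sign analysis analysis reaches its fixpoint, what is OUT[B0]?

Answer: {a: ⊤, b: ⊤, c: +, d: +, e: ⊤, f: ⊤}

Working:
Fixpoint table:
  B0: | IN=(all ⊤) | OUT={c:+, d:+; rest ⊤}
  B1: | IN={c:+, d:+; rest ⊤} | OUT={b:+, c:+, d:+; rest ⊤}
  B2: | IN={b:+, c:+, d:+; rest ⊤} | OUT={a:+, b:+, c:+, d:+, e:+; rest ⊤}
  B3: | IN={c:+, d:+; rest ⊤} | OUT={c:+, d:+; rest ⊤}
  B4: | IN={c:+, d:+; rest ⊤} | OUT={b:+, c:+, d:+; rest ⊤}
  B5: | IN={b:+, c:+, d:+; rest ⊤} | OUT={b:+, c:+, d:+; rest ⊤}

B0 is the boundary node: IN[B0] = {a: ⊤, b: ⊤, c: ⊤, d: ⊤, e: ⊤, f: ⊤}
Applying B0's transfer function to that IN value gives OUT[B0] (row B0 above).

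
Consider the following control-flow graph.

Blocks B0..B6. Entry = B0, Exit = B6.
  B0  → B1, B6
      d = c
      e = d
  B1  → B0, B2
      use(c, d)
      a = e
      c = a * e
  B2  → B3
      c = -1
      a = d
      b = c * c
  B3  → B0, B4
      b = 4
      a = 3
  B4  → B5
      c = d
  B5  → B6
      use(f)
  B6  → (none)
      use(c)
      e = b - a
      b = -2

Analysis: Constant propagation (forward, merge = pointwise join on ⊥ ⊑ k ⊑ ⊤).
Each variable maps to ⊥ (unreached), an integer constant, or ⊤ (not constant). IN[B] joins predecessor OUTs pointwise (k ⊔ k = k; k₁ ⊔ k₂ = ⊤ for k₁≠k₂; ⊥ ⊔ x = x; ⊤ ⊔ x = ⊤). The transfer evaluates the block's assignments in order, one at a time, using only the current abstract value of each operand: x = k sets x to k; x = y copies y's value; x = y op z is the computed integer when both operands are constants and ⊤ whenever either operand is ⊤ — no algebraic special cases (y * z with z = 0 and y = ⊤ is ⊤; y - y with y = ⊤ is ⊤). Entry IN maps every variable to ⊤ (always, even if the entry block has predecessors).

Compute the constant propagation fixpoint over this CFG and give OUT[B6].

Answer: {a: ⊤, b: -2, c: ⊤, d: ⊤, e: ⊤, f: ⊤}

Derivation:
Per-block solution:
  B0: | IN=(all ⊤) | OUT=(all ⊤)
  B1: | IN=(all ⊤) | OUT=(all ⊤)
  B2: | IN=(all ⊤) | OUT={b:1, c:-1; rest ⊤}
  B3: | IN={b:1, c:-1; rest ⊤} | OUT={a:3, b:4, c:-1; rest ⊤}
  B4: | IN={a:3, b:4, c:-1; rest ⊤} | OUT={a:3, b:4; rest ⊤}
  B5: | IN={a:3, b:4; rest ⊤} | OUT={a:3, b:4; rest ⊤}
  B6: | IN=(all ⊤) | OUT={b:-2; rest ⊤}

Merge at B6: IN[B6] = OUT[B0] ⊔ OUT[B5] = {a: ⊤, b: ⊤, c: ⊤, d: ⊤, e: ⊤, f: ⊤}
Applying B6's transfer function to that IN value gives OUT[B6] (row B6 above).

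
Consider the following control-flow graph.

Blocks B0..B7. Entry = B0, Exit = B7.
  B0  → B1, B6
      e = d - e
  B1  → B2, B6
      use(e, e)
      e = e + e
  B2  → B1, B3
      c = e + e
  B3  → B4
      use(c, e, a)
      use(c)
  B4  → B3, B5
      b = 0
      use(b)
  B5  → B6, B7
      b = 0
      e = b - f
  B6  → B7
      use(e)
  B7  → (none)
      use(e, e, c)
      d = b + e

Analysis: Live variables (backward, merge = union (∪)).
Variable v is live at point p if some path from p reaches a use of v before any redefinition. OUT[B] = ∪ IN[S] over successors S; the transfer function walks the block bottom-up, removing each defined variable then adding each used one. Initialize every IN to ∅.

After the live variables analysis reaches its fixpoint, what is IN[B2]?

Fixpoint table:
  B0:  IN={a, b, c, d, e, f}  OUT={a, b, c, e, f}
  B1:  IN={a, b, c, e, f}  OUT={a, b, c, e, f}
  B2:  IN={a, b, e, f}  OUT={a, b, c, e, f}
  B3:  IN={a, c, e, f}  OUT={a, c, e, f}
  B4:  IN={a, c, e, f}  OUT={a, c, e, f}
  B5:  IN={c, f}  OUT={b, c, e}
  B6:  IN={b, c, e}  OUT={b, c, e}
  B7:  IN={b, c, e}  OUT={}

Merge at B2: OUT[B2] = IN[B1] ⊔ IN[B3] = {a, b, c, e, f}
Applying B2's transfer function to that OUT value gives IN[B2] (row B2 above).

Answer: {a, b, e, f}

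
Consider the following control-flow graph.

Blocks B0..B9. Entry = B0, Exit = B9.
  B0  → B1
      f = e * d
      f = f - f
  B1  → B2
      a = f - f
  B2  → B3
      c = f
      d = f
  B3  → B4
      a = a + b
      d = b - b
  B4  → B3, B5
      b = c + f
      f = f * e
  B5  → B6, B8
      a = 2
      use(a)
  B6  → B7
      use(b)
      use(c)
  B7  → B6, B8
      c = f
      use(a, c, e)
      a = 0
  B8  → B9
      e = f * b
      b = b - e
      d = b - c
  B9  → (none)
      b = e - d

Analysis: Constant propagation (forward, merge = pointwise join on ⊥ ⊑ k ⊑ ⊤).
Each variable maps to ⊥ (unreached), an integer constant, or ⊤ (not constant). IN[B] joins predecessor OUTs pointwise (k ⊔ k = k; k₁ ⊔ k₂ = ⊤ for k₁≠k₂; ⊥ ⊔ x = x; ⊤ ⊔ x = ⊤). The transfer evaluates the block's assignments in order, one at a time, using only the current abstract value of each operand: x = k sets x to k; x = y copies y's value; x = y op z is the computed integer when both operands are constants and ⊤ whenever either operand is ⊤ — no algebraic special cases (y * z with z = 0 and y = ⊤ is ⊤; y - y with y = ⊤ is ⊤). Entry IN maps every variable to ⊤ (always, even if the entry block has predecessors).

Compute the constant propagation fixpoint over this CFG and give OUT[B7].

Fixpoint table:
  B0:   IN=(all ⊤)   OUT=(all ⊤)
  B1:   IN=(all ⊤)   OUT=(all ⊤)
  B2:   IN=(all ⊤)   OUT=(all ⊤)
  B3:   IN=(all ⊤)   OUT=(all ⊤)
  B4:   IN=(all ⊤)   OUT=(all ⊤)
  B5:   IN=(all ⊤)   OUT={a:2; rest ⊤}
  B6:   IN=(all ⊤)   OUT=(all ⊤)
  B7:   IN=(all ⊤)   OUT={a:0; rest ⊤}
  B8:   IN=(all ⊤)   OUT=(all ⊤)
  B9:   IN=(all ⊤)   OUT=(all ⊤)

Merge at B7: IN[B7] = OUT[B6] = {a: ⊤, b: ⊤, c: ⊤, d: ⊤, e: ⊤, f: ⊤}
Applying B7's transfer function to that IN value gives OUT[B7] (row B7 above).

Answer: {a: 0, b: ⊤, c: ⊤, d: ⊤, e: ⊤, f: ⊤}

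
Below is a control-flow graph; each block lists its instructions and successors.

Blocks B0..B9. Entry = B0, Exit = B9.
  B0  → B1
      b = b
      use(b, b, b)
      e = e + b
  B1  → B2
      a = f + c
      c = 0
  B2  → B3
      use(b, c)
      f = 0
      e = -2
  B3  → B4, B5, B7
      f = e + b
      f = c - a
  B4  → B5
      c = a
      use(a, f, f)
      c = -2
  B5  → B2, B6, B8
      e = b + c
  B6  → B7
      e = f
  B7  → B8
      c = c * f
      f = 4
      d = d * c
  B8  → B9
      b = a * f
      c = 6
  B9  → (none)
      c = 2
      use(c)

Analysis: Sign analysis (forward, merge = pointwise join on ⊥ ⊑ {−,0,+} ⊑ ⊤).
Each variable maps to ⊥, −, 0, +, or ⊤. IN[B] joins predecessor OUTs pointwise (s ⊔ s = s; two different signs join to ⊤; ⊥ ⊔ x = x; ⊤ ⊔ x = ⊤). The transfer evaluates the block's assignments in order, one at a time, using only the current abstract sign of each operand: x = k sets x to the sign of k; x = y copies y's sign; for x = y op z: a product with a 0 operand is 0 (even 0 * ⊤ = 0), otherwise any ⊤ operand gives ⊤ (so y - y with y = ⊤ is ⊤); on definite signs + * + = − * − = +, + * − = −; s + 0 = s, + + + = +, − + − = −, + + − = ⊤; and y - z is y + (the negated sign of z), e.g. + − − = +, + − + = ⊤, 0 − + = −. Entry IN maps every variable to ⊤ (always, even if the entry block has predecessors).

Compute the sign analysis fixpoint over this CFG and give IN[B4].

Answer: {a: ⊤, b: ⊤, c: ⊤, d: ⊤, e: -, f: ⊤}

Derivation:
Fixpoint table:
  B0:  IN=(all ⊤)  OUT=(all ⊤)
  B1:  IN=(all ⊤)  OUT={c:0; rest ⊤}
  B2:  IN=(all ⊤)  OUT={e:-, f:0; rest ⊤}
  B3:  IN={e:-, f:0; rest ⊤}  OUT={e:-; rest ⊤}
  B4:  IN={e:-; rest ⊤}  OUT={c:-, e:-; rest ⊤}
  B5:  IN={e:-; rest ⊤}  OUT=(all ⊤)
  B6:  IN=(all ⊤)  OUT=(all ⊤)
  B7:  IN=(all ⊤)  OUT={f:+; rest ⊤}
  B8:  IN=(all ⊤)  OUT={c:+; rest ⊤}
  B9:  IN={c:+; rest ⊤}  OUT={c:+; rest ⊤}

Merge at B4: IN[B4] = OUT[B3] = {a: ⊤, b: ⊤, c: ⊤, d: ⊤, e: -, f: ⊤}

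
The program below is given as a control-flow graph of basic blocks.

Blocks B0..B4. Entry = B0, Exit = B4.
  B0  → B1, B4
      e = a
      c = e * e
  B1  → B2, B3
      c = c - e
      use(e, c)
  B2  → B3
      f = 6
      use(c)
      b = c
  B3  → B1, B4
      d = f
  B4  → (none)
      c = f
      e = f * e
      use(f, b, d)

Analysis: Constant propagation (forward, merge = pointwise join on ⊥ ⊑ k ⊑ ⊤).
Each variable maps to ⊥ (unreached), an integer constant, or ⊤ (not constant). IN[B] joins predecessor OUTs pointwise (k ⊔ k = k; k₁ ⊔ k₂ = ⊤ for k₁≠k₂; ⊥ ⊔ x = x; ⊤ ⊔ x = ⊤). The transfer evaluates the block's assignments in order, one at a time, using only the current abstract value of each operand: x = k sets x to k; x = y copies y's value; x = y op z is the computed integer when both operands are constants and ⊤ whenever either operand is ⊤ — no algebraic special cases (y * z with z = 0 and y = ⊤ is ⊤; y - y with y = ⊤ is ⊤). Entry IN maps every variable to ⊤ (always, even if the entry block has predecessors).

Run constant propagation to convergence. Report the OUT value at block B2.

Answer: {a: ⊤, b: ⊤, c: ⊤, d: ⊤, e: ⊤, f: 6}

Working:
Converged values:
  B0:   IN=(all ⊤)   OUT=(all ⊤)
  B1:   IN=(all ⊤)   OUT=(all ⊤)
  B2:   IN=(all ⊤)   OUT={f:6; rest ⊤}
  B3:   IN=(all ⊤)   OUT=(all ⊤)
  B4:   IN=(all ⊤)   OUT=(all ⊤)

Merge at B2: IN[B2] = OUT[B1] = {a: ⊤, b: ⊤, c: ⊤, d: ⊤, e: ⊤, f: ⊤}
Applying B2's transfer function to that IN value gives OUT[B2] (row B2 above).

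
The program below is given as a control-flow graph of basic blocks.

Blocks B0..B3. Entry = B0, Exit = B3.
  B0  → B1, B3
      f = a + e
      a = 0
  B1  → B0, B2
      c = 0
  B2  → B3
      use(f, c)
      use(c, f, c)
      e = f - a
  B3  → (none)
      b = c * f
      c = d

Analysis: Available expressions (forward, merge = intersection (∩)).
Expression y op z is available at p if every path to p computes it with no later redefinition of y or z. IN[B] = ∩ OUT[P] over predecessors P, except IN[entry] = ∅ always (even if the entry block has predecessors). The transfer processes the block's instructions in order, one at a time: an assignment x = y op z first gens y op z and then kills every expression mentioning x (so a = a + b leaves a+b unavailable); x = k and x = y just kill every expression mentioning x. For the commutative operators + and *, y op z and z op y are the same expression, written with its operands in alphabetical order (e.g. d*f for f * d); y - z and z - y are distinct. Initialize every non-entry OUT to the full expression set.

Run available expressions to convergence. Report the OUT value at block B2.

Answer: {f-a}

Trace:
Per-block solution:
  B0:  IN={}  OUT={}
  B1:  IN={}  OUT={}
  B2:  IN={}  OUT={f-a}
  B3:  IN={}  OUT={}

Merge at B2: IN[B2] = OUT[B1] = {}
Applying B2's transfer function to that IN value gives OUT[B2] (row B2 above).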